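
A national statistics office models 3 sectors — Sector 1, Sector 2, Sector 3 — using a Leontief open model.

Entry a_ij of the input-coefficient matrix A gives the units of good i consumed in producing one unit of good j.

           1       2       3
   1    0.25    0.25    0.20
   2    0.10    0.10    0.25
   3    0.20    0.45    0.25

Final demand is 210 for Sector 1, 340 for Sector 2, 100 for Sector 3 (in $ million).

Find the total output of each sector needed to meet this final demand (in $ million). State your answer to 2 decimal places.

I − A =
  [   0.75    -0.25    -0.20]
  [  -0.10     0.90    -0.25]
  [  -0.20    -0.45     0.75]
Cofactors of I−A, C_ij = (−1)^(i+j)·(minor ij) (rows/columns in the sector order above):
  C_11 = (0.90)(0.75) − (-0.25)(-0.45) = 0.5625
  C_12 = −[(-0.10)(0.75) − (-0.25)(-0.20)] = 0.1250
  C_13 = (-0.10)(-0.45) − (0.90)(-0.20) = 0.2250
  C_21 = −[(-0.25)(0.75) − (-0.20)(-0.45)] = 0.2775
  C_22 = (0.75)(0.75) − (-0.20)(-0.20) = 0.5225
  C_23 = −[(0.75)(-0.45) − (-0.25)(-0.20)] = 0.3875
  C_31 = (-0.25)(-0.25) − (-0.20)(0.90) = 0.2425
  C_32 = −[(0.75)(-0.25) − (-0.20)(-0.10)] = 0.2075
  C_33 = (0.75)(0.90) − (-0.25)(-0.10) = 0.6500
det(I−A) = Σ_j (I−A)_1j·C_1j = (0.75)(0.5625) + (-0.25)(0.1250) + (-0.20)(0.2250) = 0.345625
adj(I−A) = Cᵀ =
  [ 0.5625   0.2775   0.2425]
  [ 0.1250   0.5225   0.2075]
  [ 0.2250   0.3875   0.6500]
(I − A)⁻¹ = adj(I−A) / det(I−A) ≈
  [   1.6275     0.8029     0.7016]
  [   0.3617     1.5118     0.6004]
  [   0.6510     1.1212     1.8807]
x = (I − A)⁻¹ d = adj(I−A)·d / det(I−A), with det(I−A) = 0.345625:
  x_1 = (0.5625·210 + 0.2775·340 + 0.2425·100) / 0.345625 = 236.725 / 0.345625 ≈ 684.92
  x_2 = (0.1250·210 + 0.5225·340 + 0.2075·100) / 0.345625 = 224.65 / 0.345625 ≈ 649.98
  x_3 = (0.2250·210 + 0.3875·340 + 0.6500·100) / 0.345625 = 244.00 / 0.345625 ≈ 705.97

x_1 = 684.92, x_2 = 649.98, x_3 = 705.97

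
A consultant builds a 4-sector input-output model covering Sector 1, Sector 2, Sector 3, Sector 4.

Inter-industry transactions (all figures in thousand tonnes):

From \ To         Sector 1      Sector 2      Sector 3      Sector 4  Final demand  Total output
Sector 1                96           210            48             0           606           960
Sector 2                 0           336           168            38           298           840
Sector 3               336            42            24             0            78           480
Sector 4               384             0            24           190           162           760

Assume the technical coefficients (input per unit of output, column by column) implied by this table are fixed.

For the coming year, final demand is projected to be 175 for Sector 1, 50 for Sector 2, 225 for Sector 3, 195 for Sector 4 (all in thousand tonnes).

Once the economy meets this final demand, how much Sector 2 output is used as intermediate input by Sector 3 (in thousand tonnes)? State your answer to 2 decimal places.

z_23 = 131.90

Technical coefficients a_ij = z_ij / X_j:
  a_11 = 96/960 = 0.10, a_21 = 0/960 = 0.00, a_31 = 336/960 = 0.35, a_41 = 384/960 = 0.40
  a_12 = 210/840 = 0.25, a_22 = 336/840 = 0.40, a_32 = 42/840 = 0.05, a_42 = 0/840 = 0.00
  a_13 = 48/480 = 0.10, a_23 = 168/480 = 0.35, a_33 = 24/480 = 0.05, a_43 = 24/480 = 0.05
  a_14 = 0/760 = 0.00, a_24 = 38/760 = 0.05, a_34 = 0/760 = 0.00, a_44 = 190/760 = 0.25
I − A =
  [   0.90    -0.25    -0.10     0.00]
  [   0.00     0.60    -0.35    -0.05]
  [  -0.35    -0.05     0.95     0.00]
  [  -0.40     0.00    -0.05     0.75]
Compute the cofactors C_ij = (−1)^(i+j)·(3×3 minor ij) of I−A; the adjugate is their transpose:
adj(I−A) = Cᵀ =
  [ 0.414250   0.181875   0.111250   0.012125]
  [ 0.111750   0.615000   0.240500   0.041000]
  [ 0.158500   0.099375   0.400000   0.006625]
  [ 0.231500   0.103625   0.086000   0.445625]
det(I−A) = Σ_j (I−A)_1j·C_1j = (0.90)(0.414250) + (-0.25)(0.111750) + (-0.10)(0.158500) + (0.00)(0.231500) = 0.3290375
(I − A)⁻¹ = adj(I−A) / det(I−A) ≈
  [   1.2590     0.5527     0.3381     0.0368]
  [   0.3396     1.8691     0.7309     0.1246]
  [   0.4817     0.3020     1.2157     0.0201]
  [   0.7036     0.3149     0.2614     1.3543]
First solve x = (I − A)⁻¹ d = adj(I−A)·d / det(I−A); in particular x_3 = (0.158500·175 + 0.099375·50 + 0.400000·225 + 0.006625·195) / 0.3290375 = 123.998125 / 0.3290375 ≈ 376.8510.
Intermediate flow from 2 to 3: z_23 = a_23 · x_3 = 0.35 × 123.998125 / 0.3290375 = 43.39934375 / 0.3290375 ≈ 131.90.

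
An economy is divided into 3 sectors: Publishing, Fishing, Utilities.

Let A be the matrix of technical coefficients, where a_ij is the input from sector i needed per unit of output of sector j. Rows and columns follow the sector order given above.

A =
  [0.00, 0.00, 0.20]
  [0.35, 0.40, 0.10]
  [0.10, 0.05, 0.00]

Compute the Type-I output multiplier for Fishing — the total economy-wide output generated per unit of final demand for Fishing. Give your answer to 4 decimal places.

I − A =
  [   1.00     0.00    -0.20]
  [  -0.35     0.60    -0.10]
  [  -0.10    -0.05     1.00]
Cofactors of I−A, C_ij = (−1)^(i+j)·(minor ij) (rows/columns in the sector order above):
  C_11 = (0.60)(1.00) − (-0.10)(-0.05) = 0.5950
  C_12 = −[(-0.35)(1.00) − (-0.10)(-0.10)] = 0.3600
  C_13 = (-0.35)(-0.05) − (0.60)(-0.10) = 0.0775
  C_21 = −[(0.00)(1.00) − (-0.20)(-0.05)] = 0.0100
  C_22 = (1.00)(1.00) − (-0.20)(-0.10) = 0.9800
  C_23 = −[(1.00)(-0.05) − (0.00)(-0.10)] = 0.0500
  C_31 = (0.00)(-0.10) − (-0.20)(0.60) = 0.1200
  C_32 = −[(1.00)(-0.10) − (-0.20)(-0.35)] = 0.1700
  C_33 = (1.00)(0.60) − (0.00)(-0.35) = 0.6000
det(I−A) = Σ_j (I−A)_1j·C_1j = (1.00)(0.5950) + (0.00)(0.3600) + (-0.20)(0.0775) = 0.5795
adj(I−A) = Cᵀ =
  [ 0.5950   0.0100   0.1200]
  [ 0.3600   0.9800   0.1700]
  [ 0.0775   0.0500   0.6000]
(I − A)⁻¹ = adj(I−A) / det(I−A) ≈
  [   1.02675     0.01726     0.20708]
  [   0.62123     1.69111     0.29336]
  [   0.13374     0.08628     1.03538]
The output multiplier for sector j is the column-j sum of the Leontief inverse (I − A)⁻¹ = adj(I−A) / det(I−A).
Column F of adj(I−A): (0.0100, 0.9800, 0.0500); det(I−A) = 0.5795.
m_F = (0.0100 + 0.9800 + 0.0500) / 0.5795 = 1.04 / 0.5795 ≈ 1.7947.

m_F = 1.7947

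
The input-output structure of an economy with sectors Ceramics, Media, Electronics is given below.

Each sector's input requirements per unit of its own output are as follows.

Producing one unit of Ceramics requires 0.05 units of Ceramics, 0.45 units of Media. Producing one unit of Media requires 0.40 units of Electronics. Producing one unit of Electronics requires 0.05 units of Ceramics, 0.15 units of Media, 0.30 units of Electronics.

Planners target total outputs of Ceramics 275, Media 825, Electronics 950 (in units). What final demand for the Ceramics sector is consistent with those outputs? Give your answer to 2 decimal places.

I − A =
  [   0.95     0.00    -0.05]
  [  -0.45     1.00    -0.15]
  [   0.00    -0.40     0.70]
d = (I − A) x:
  d_C = (+0.95)·275 + (+0.00)·825 + (-0.05)·950 = 213.75
  d_M = (-0.45)·275 + (+1.00)·825 + (-0.15)·950 = 558.75
  d_E = (+0.00)·275 + (-0.40)·825 + (+0.70)·950 = 335.00

d_C = 213.75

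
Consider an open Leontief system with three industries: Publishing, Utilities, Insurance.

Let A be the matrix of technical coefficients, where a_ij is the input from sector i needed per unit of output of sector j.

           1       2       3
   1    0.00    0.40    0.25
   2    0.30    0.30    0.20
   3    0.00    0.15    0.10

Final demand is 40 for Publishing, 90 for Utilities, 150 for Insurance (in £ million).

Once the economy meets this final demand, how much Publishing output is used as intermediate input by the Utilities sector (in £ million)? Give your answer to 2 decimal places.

I − A =
  [   1.00    -0.40    -0.25]
  [  -0.30     0.70    -0.20]
  [   0.00    -0.15     0.90]
Cofactors of I−A, C_ij = (−1)^(i+j)·(minor ij) (rows/columns in the sector order above):
  C_11 = (0.70)(0.90) − (-0.20)(-0.15) = 0.6000
  C_12 = −[(-0.30)(0.90) − (-0.20)(0.00)] = 0.2700
  C_13 = (-0.30)(-0.15) − (0.70)(0.00) = 0.0450
  C_21 = −[(-0.40)(0.90) − (-0.25)(-0.15)] = 0.3975
  C_22 = (1.00)(0.90) − (-0.25)(0.00) = 0.9000
  C_23 = −[(1.00)(-0.15) − (-0.40)(0.00)] = 0.1500
  C_31 = (-0.40)(-0.20) − (-0.25)(0.70) = 0.2550
  C_32 = −[(1.00)(-0.20) − (-0.25)(-0.30)] = 0.2750
  C_33 = (1.00)(0.70) − (-0.40)(-0.30) = 0.5800
det(I−A) = Σ_j (I−A)_1j·C_1j = (1.00)(0.6000) + (-0.40)(0.2700) + (-0.25)(0.0450) = 0.48075
adj(I−A) = Cᵀ =
  [ 0.6000   0.3975   0.2550]
  [ 0.2700   0.9000   0.2750]
  [ 0.0450   0.1500   0.5800]
(I − A)⁻¹ = adj(I−A) / det(I−A) ≈
  [   1.2480     0.8268     0.5304]
  [   0.5616     1.8721     0.5720]
  [   0.0936     0.3120     1.2064]
First solve x = (I − A)⁻¹ d = adj(I−A)·d / det(I−A); in particular x_2 = (0.2700·40 + 0.9000·90 + 0.2750·150) / 0.48075 = 133.05 / 0.48075 ≈ 276.7551.
Intermediate flow from 1 to 2: z_12 = a_12 · x_2 = 0.40 × 133.05 / 0.48075 = 53.22 / 0.48075 ≈ 110.70.

z_12 = 110.70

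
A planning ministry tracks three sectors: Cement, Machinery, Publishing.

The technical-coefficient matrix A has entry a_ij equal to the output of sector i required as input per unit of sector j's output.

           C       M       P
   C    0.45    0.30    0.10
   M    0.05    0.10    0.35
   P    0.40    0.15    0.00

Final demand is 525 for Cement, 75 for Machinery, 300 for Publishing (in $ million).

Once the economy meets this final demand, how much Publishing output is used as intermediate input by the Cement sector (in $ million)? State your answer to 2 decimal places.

I − A =
  [   0.55    -0.30    -0.10]
  [  -0.05     0.90    -0.35]
  [  -0.40    -0.15     1.00]
Cofactors of I−A, C_ij = (−1)^(i+j)·(minor ij) (rows/columns in the sector order above):
  C_11 = (0.90)(1.00) − (-0.35)(-0.15) = 0.8475
  C_12 = −[(-0.05)(1.00) − (-0.35)(-0.40)] = 0.1900
  C_13 = (-0.05)(-0.15) − (0.90)(-0.40) = 0.3675
  C_21 = −[(-0.30)(1.00) − (-0.10)(-0.15)] = 0.3150
  C_22 = (0.55)(1.00) − (-0.10)(-0.40) = 0.5100
  C_23 = −[(0.55)(-0.15) − (-0.30)(-0.40)] = 0.2025
  C_31 = (-0.30)(-0.35) − (-0.10)(0.90) = 0.1950
  C_32 = −[(0.55)(-0.35) − (-0.10)(-0.05)] = 0.1975
  C_33 = (0.55)(0.90) − (-0.30)(-0.05) = 0.4800
det(I−A) = Σ_j (I−A)_1j·C_1j = (0.55)(0.8475) + (-0.30)(0.1900) + (-0.10)(0.3675) = 0.372375
adj(I−A) = Cᵀ =
  [ 0.8475   0.3150   0.1950]
  [ 0.1900   0.5100   0.1975]
  [ 0.3675   0.2025   0.4800]
(I − A)⁻¹ = adj(I−A) / det(I−A) ≈
  [   2.2759     0.8459     0.5237]
  [   0.5102     1.3696     0.5304]
  [   0.9869     0.5438     1.2890]
First solve x = (I − A)⁻¹ d = adj(I−A)·d / det(I−A); in particular x_C = (0.8475·525 + 0.3150·75 + 0.1950·300) / 0.372375 = 527.0625 / 0.372375 ≈ 1415.4079.
Intermediate flow from P to C: z_PC = a_PC · x_C = 0.40 × 527.0625 / 0.372375 = 210.825 / 0.372375 ≈ 566.16.

z_PC = 566.16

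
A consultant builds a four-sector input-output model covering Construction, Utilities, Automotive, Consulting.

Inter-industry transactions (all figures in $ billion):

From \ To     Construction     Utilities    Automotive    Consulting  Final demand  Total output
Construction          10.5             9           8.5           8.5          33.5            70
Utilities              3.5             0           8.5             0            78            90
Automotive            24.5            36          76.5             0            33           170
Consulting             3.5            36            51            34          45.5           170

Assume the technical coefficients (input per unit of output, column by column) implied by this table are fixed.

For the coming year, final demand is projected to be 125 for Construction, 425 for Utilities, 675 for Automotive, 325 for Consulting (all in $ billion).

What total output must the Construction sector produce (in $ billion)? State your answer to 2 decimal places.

x_1 = 403.43

Technical coefficients a_ij = z_ij / X_j:
  a_11 = 10.5/70 = 0.15, a_21 = 3.5/70 = 0.05, a_31 = 24.5/70 = 0.35, a_41 = 3.5/70 = 0.05
  a_12 = 9/90 = 0.10, a_22 = 0/90 = 0.00, a_32 = 36/90 = 0.40, a_42 = 36/90 = 0.40
  a_13 = 8.5/170 = 0.05, a_23 = 8.5/170 = 0.05, a_33 = 76.5/170 = 0.45, a_43 = 51/170 = 0.30
  a_14 = 8.5/170 = 0.05, a_24 = 0/170 = 0.00, a_34 = 0/170 = 0.00, a_44 = 34/170 = 0.20
I − A =
  [   0.85    -0.10    -0.05    -0.05]
  [  -0.05     1.00    -0.05     0.00]
  [  -0.35    -0.40     0.55     0.00]
  [  -0.05    -0.40    -0.30     0.80]
Compute the cofactors C_ij = (−1)^(i+j)·(3×3 minor ij) of I−A; the adjugate is their transpose:
adj(I−A) = Cᵀ =
  [ 0.424000   0.077000   0.060000   0.026500]
  [ 0.036000   0.353375   0.036625   0.002250]
  [ 0.296000   0.306000   0.672500   0.018500]
  [ 0.155500   0.296250   0.274250   0.427500]
det(I−A) = Σ_j (I−A)_1j·C_1j = (0.85)(0.424000) + (-0.10)(0.036000) + (-0.05)(0.296000) + (-0.05)(0.155500) = 0.334225
(I − A)⁻¹ = adj(I−A) / det(I−A) ≈
  [   1.2686     0.2304     0.1795     0.0793]
  [   0.1077     1.0573     0.1096     0.0067]
  [   0.8856     0.9156     2.0121     0.0554]
  [   0.4653     0.8864     0.8206     1.2791]
x = (I − A)⁻¹ d = adj(I−A)·d / det(I−A), with det(I−A) = 0.334225:
  x_1 = (0.424000·125 + 0.077000·425 + 0.060000·675 + 0.026500·325) / 0.334225 = 134.8375 / 0.334225 ≈ 403.43
  x_2 = (0.036000·125 + 0.353375·425 + 0.036625·675 + 0.002250·325) / 0.334225 = 180.1375 / 0.334225 ≈ 538.97
  x_3 = (0.296000·125 + 0.306000·425 + 0.672500·675 + 0.018500·325) / 0.334225 = 627.00 / 0.334225 ≈ 1875.98
  x_4 = (0.155500·125 + 0.296250·425 + 0.274250·675 + 0.427500·325) / 0.334225 = 469.40 / 0.334225 ≈ 1404.44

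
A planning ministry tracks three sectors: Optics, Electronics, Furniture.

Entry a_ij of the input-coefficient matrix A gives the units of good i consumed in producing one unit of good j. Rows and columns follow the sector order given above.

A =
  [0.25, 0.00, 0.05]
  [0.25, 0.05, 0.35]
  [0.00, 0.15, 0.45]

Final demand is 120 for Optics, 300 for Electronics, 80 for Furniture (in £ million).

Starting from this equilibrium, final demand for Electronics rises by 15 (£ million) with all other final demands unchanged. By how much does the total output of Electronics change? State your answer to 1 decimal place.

I − A =
  [   0.75     0.00    -0.05]
  [  -0.25     0.95    -0.35]
  [   0.00    -0.15     0.55]
Cofactors of I−A, C_ij = (−1)^(i+j)·(minor ij) (rows/columns in the sector order above):
  C_11 = (0.95)(0.55) − (-0.35)(-0.15) = 0.4700
  C_12 = −[(-0.25)(0.55) − (-0.35)(0.00)] = 0.1375
  C_13 = (-0.25)(-0.15) − (0.95)(0.00) = 0.0375
  C_21 = −[(0.00)(0.55) − (-0.05)(-0.15)] = 0.0075
  C_22 = (0.75)(0.55) − (-0.05)(0.00) = 0.4125
  C_23 = −[(0.75)(-0.15) − (0.00)(0.00)] = 0.1125
  C_31 = (0.00)(-0.35) − (-0.05)(0.95) = 0.0475
  C_32 = −[(0.75)(-0.35) − (-0.05)(-0.25)] = 0.2750
  C_33 = (0.75)(0.95) − (0.00)(-0.25) = 0.7125
det(I−A) = Σ_j (I−A)_1j·C_1j = (0.75)(0.4700) + (0.00)(0.1375) + (-0.05)(0.0375) = 0.350625
adj(I−A) = Cᵀ =
  [ 0.4700   0.0075   0.0475]
  [ 0.1375   0.4125   0.2750]
  [ 0.0375   0.1125   0.7125]
(I − A)⁻¹ = adj(I−A) / det(I−A) ≈
  [   1.3405     0.0214     0.1355]
  [   0.3922     1.1765     0.7843]
  [   0.1070     0.3209     2.0321]
Δx = (I − A)⁻¹ Δd with Δd having +15 in the Electronics component and 0 elsewhere.
So Δx_E = L_EE · (+15), where L_EE = adj(I−A)_EE / det(I−A) = 0.4125 / 0.350625.
Δx_E = 0.4125 × (+15) / 0.350625 = 6.1875 / 0.350625 ≈ 17.6.

Δx_E = 17.6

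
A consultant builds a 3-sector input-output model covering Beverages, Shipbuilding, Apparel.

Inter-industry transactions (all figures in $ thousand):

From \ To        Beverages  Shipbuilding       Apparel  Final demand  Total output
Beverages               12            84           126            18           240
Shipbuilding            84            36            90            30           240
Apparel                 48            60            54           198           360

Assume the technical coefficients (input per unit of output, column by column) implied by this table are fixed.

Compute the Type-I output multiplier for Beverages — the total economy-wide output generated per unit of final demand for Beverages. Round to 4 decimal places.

m_B = 3.0464

Technical coefficients a_ij = z_ij / X_j:
  a_BB = 12/240 = 0.05, a_SB = 84/240 = 0.35, a_AB = 48/240 = 0.20
  a_BS = 84/240 = 0.35, a_SS = 36/240 = 0.15, a_AS = 60/240 = 0.25
  a_BA = 126/360 = 0.35, a_SA = 90/360 = 0.25, a_AA = 54/360 = 0.15
I − A =
  [   0.95    -0.35    -0.35]
  [  -0.35     0.85    -0.25]
  [  -0.20    -0.25     0.85]
Cofactors of I−A, C_ij = (−1)^(i+j)·(minor ij) (rows/columns in the sector order above):
  C_11 = (0.85)(0.85) − (-0.25)(-0.25) = 0.6600
  C_12 = −[(-0.35)(0.85) − (-0.25)(-0.20)] = 0.3475
  C_13 = (-0.35)(-0.25) − (0.85)(-0.20) = 0.2575
  C_21 = −[(-0.35)(0.85) − (-0.35)(-0.25)] = 0.3850
  C_22 = (0.95)(0.85) − (-0.35)(-0.20) = 0.7375
  C_23 = −[(0.95)(-0.25) − (-0.35)(-0.20)] = 0.3075
  C_31 = (-0.35)(-0.25) − (-0.35)(0.85) = 0.3850
  C_32 = −[(0.95)(-0.25) − (-0.35)(-0.35)] = 0.3600
  C_33 = (0.95)(0.85) − (-0.35)(-0.35) = 0.6850
det(I−A) = Σ_j (I−A)_1j·C_1j = (0.95)(0.6600) + (-0.35)(0.3475) + (-0.35)(0.2575) = 0.41525
adj(I−A) = Cᵀ =
  [ 0.6600   0.3850   0.3850]
  [ 0.3475   0.7375   0.3600]
  [ 0.2575   0.3075   0.6850]
(I − A)⁻¹ = adj(I−A) / det(I−A) ≈
  [   1.58940     0.92715     0.92715]
  [   0.83685     1.77604     0.86695]
  [   0.62011     0.74052     1.64961]
The output multiplier for sector j is the column-j sum of the Leontief inverse (I − A)⁻¹ = adj(I−A) / det(I−A).
Column B of adj(I−A): (0.6600, 0.3475, 0.2575); det(I−A) = 0.41525.
m_B = (0.6600 + 0.3475 + 0.2575) / 0.41525 = 1.265 / 0.41525 ≈ 3.0464.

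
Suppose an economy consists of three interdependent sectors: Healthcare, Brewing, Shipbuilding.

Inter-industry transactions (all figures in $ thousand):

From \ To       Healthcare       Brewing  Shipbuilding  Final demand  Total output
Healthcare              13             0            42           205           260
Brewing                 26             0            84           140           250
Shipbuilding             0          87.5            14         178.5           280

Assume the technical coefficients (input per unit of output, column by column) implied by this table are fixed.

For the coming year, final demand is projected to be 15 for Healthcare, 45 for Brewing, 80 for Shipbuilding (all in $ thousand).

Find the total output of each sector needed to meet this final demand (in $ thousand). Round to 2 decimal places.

Technical coefficients a_ij = z_ij / X_j:
  a_HH = 13/260 = 0.05, a_BH = 26/260 = 0.10, a_SH = 0/260 = 0.00
  a_HB = 0/250 = 0.00, a_BB = 0/250 = 0.00, a_SB = 87.5/250 = 0.35
  a_HS = 42/280 = 0.15, a_BS = 84/280 = 0.30, a_SS = 14/280 = 0.05
I − A =
  [   0.95     0.00    -0.15]
  [  -0.10     1.00    -0.30]
  [   0.00    -0.35     0.95]
Cofactors of I−A, C_ij = (−1)^(i+j)·(minor ij) (rows/columns in the sector order above):
  C_11 = (1.00)(0.95) − (-0.30)(-0.35) = 0.8450
  C_12 = −[(-0.10)(0.95) − (-0.30)(0.00)] = 0.0950
  C_13 = (-0.10)(-0.35) − (1.00)(0.00) = 0.0350
  C_21 = −[(0.00)(0.95) − (-0.15)(-0.35)] = 0.0525
  C_22 = (0.95)(0.95) − (-0.15)(0.00) = 0.9025
  C_23 = −[(0.95)(-0.35) − (0.00)(0.00)] = 0.3325
  C_31 = (0.00)(-0.30) − (-0.15)(1.00) = 0.1500
  C_32 = −[(0.95)(-0.30) − (-0.15)(-0.10)] = 0.3000
  C_33 = (0.95)(1.00) − (0.00)(-0.10) = 0.9500
det(I−A) = Σ_j (I−A)_1j·C_1j = (0.95)(0.8450) + (0.00)(0.0950) + (-0.15)(0.0350) = 0.7975
adj(I−A) = Cᵀ =
  [ 0.8450   0.0525   0.1500]
  [ 0.0950   0.9025   0.3000]
  [ 0.0350   0.3325   0.9500]
(I − A)⁻¹ = adj(I−A) / det(I−A) ≈
  [   1.0596     0.0658     0.1881]
  [   0.1191     1.1317     0.3762]
  [   0.0439     0.4169     1.1912]
x = (I − A)⁻¹ d = adj(I−A)·d / det(I−A), with det(I−A) = 0.7975:
  x_H = (0.8450·15 + 0.0525·45 + 0.1500·80) / 0.7975 = 27.0375 / 0.7975 ≈ 33.90
  x_B = (0.0950·15 + 0.9025·45 + 0.3000·80) / 0.7975 = 66.0375 / 0.7975 ≈ 82.81
  x_S = (0.0350·15 + 0.3325·45 + 0.9500·80) / 0.7975 = 91.4875 / 0.7975 ≈ 114.72

x_H = 33.90, x_B = 82.81, x_S = 114.72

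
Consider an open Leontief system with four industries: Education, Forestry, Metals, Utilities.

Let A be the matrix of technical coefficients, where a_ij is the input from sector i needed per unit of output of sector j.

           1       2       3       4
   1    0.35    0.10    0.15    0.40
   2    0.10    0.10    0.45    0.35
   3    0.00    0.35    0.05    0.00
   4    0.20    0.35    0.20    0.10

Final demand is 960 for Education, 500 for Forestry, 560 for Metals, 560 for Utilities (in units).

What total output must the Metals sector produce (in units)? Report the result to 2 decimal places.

x_3 = 1754.52

I − A =
  [   0.65    -0.10    -0.15    -0.40]
  [  -0.10     0.90    -0.45    -0.35]
  [   0.00    -0.35     0.95     0.00]
  [  -0.20    -0.35    -0.20     0.90]
Compute the cofactors C_ij = (−1)^(i+j)·(3×3 minor ij) of I−A; the adjugate is their transpose:
adj(I−A) = Cᵀ =
  [ 0.486875   0.293750   0.285625   0.330625]
  [ 0.152000   0.479750   0.304750   0.254125]
  [ 0.056000   0.176750   0.344875   0.093625]
  [ 0.179750   0.291125   0.258625   0.438625]
det(I−A) = Σ_j (I−A)_1j·C_1j = (0.65)(0.486875) + (-0.10)(0.152000) + (-0.15)(0.056000) + (-0.40)(0.179750) = 0.22096875
(I − A)⁻¹ = adj(I−A) / det(I−A) ≈
  [   2.2034     1.3294     1.2926     1.4963]
  [   0.6879     2.1711     1.3792     1.1500]
  [   0.2534     0.7999     1.5607     0.4237]
  [   0.8135     1.3175     1.1704     1.9850]
x = (I − A)⁻¹ d = adj(I−A)·d / det(I−A), with det(I−A) = 0.22096875:
  x_1 = (0.486875·960 + 0.293750·500 + 0.285625·560 + 0.330625·560) / 0.22096875 = 959.375 / 0.22096875 ≈ 4341.68
  x_2 = (0.152000·960 + 0.479750·500 + 0.304750·560 + 0.254125·560) / 0.22096875 = 698.765 / 0.22096875 ≈ 3162.28
  x_3 = (0.056000·960 + 0.176750·500 + 0.344875·560 + 0.093625·560) / 0.22096875 = 387.695 / 0.22096875 ≈ 1754.52
  x_4 = (0.179750·960 + 0.291125·500 + 0.258625·560 + 0.438625·560) / 0.22096875 = 708.5825 / 0.22096875 ≈ 3206.71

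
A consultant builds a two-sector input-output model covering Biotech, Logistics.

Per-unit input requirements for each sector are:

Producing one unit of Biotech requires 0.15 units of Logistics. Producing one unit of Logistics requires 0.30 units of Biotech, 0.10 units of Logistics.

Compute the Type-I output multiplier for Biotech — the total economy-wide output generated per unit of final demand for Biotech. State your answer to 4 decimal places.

m_1 = 1.2281

I − A =
  [   1.00    -0.30]
  [  -0.15     0.90]
det(I−A) = (1.00)(0.90) − (-0.30)(-0.15) = 0.8550
adj(I−A) = [[0.90, 0.30], [0.15, 1.00]]
(I − A)⁻¹ = adj(I−A) / det(I−A) ≈
  [   1.05263     0.35088]
  [   0.17544     1.16959]
The output multiplier for sector j is the column-j sum of the Leontief inverse (I − A)⁻¹ = adj(I−A) / det(I−A).
Column 1 of adj(I−A): (0.90, 0.15); det(I−A) = 0.8550.
m_1 = (0.90 + 0.15) / 0.8550 = 1.05 / 0.8550 ≈ 1.2281.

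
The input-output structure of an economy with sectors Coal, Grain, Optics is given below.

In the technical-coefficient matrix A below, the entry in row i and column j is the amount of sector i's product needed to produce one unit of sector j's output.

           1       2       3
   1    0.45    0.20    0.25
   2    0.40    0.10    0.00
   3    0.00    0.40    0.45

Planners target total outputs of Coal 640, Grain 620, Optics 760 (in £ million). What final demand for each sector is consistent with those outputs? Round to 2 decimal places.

I − A =
  [   0.55    -0.20    -0.25]
  [  -0.40     0.90     0.00]
  [   0.00    -0.40     0.55]
d = (I − A) x:
  d_1 = (+0.55)·640 + (-0.20)·620 + (-0.25)·760 = 38.00
  d_2 = (-0.40)·640 + (+0.90)·620 + (+0.00)·760 = 302.00
  d_3 = (+0.00)·640 + (-0.40)·620 + (+0.55)·760 = 170.00

d_1 = 38.00, d_2 = 302.00, d_3 = 170.00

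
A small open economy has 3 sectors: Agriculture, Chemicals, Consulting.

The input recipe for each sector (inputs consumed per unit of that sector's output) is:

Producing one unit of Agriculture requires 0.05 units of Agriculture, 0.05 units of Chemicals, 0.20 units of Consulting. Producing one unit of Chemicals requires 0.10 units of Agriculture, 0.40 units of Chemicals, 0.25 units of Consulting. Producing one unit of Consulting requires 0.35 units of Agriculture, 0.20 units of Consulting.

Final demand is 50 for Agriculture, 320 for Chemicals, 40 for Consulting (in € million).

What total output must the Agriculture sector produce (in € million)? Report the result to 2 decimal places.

I − A =
  [   0.95    -0.10    -0.35]
  [  -0.05     0.60     0.00]
  [  -0.20    -0.25     0.80]
Cofactors of I−A, C_ij = (−1)^(i+j)·(minor ij) (rows/columns in the sector order above):
  C_11 = (0.60)(0.80) − (0.00)(-0.25) = 0.4800
  C_12 = −[(-0.05)(0.80) − (0.00)(-0.20)] = 0.0400
  C_13 = (-0.05)(-0.25) − (0.60)(-0.20) = 0.1325
  C_21 = −[(-0.10)(0.80) − (-0.35)(-0.25)] = 0.1675
  C_22 = (0.95)(0.80) − (-0.35)(-0.20) = 0.6900
  C_23 = −[(0.95)(-0.25) − (-0.10)(-0.20)] = 0.2575
  C_31 = (-0.10)(0.00) − (-0.35)(0.60) = 0.2100
  C_32 = −[(0.95)(0.00) − (-0.35)(-0.05)] = 0.0175
  C_33 = (0.95)(0.60) − (-0.10)(-0.05) = 0.5650
det(I−A) = Σ_j (I−A)_1j·C_1j = (0.95)(0.4800) + (-0.10)(0.0400) + (-0.35)(0.1325) = 0.405625
adj(I−A) = Cᵀ =
  [ 0.4800   0.1675   0.2100]
  [ 0.0400   0.6900   0.0175]
  [ 0.1325   0.2575   0.5650]
(I − A)⁻¹ = adj(I−A) / det(I−A) ≈
  [   1.1834     0.4129     0.5177]
  [   0.0986     1.7011     0.0431]
  [   0.3267     0.6348     1.3929]
x = (I − A)⁻¹ d = adj(I−A)·d / det(I−A), with det(I−A) = 0.405625:
  x_1 = (0.4800·50 + 0.1675·320 + 0.2100·40) / 0.405625 = 86.00 / 0.405625 ≈ 212.02
  x_2 = (0.0400·50 + 0.6900·320 + 0.0175·40) / 0.405625 = 223.50 / 0.405625 ≈ 551.00
  x_3 = (0.1325·50 + 0.2575·320 + 0.5650·40) / 0.405625 = 111.625 / 0.405625 ≈ 275.19

x_1 = 212.02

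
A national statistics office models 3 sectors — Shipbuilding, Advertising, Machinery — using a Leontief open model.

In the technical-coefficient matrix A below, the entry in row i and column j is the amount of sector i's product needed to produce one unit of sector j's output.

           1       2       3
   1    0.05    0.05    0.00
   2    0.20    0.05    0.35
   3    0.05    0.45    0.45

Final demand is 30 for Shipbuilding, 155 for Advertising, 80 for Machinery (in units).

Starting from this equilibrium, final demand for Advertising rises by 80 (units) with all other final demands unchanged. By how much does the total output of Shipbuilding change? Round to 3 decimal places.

I − A =
  [   0.95    -0.05     0.00]
  [  -0.20     0.95    -0.35]
  [  -0.05    -0.45     0.55]
Cofactors of I−A, C_ij = (−1)^(i+j)·(minor ij) (rows/columns in the sector order above):
  C_11 = (0.95)(0.55) − (-0.35)(-0.45) = 0.3650
  C_12 = −[(-0.20)(0.55) − (-0.35)(-0.05)] = 0.1275
  C_13 = (-0.20)(-0.45) − (0.95)(-0.05) = 0.1375
  C_21 = −[(-0.05)(0.55) − (0.00)(-0.45)] = 0.0275
  C_22 = (0.95)(0.55) − (0.00)(-0.05) = 0.5225
  C_23 = −[(0.95)(-0.45) − (-0.05)(-0.05)] = 0.4300
  C_31 = (-0.05)(-0.35) − (0.00)(0.95) = 0.0175
  C_32 = −[(0.95)(-0.35) − (0.00)(-0.20)] = 0.3325
  C_33 = (0.95)(0.95) − (-0.05)(-0.20) = 0.8925
det(I−A) = Σ_j (I−A)_1j·C_1j = (0.95)(0.3650) + (-0.05)(0.1275) + (0.00)(0.1375) = 0.340375
adj(I−A) = Cᵀ =
  [ 0.3650   0.0275   0.0175]
  [ 0.1275   0.5225   0.3325]
  [ 0.1375   0.4300   0.8925]
(I − A)⁻¹ = adj(I−A) / det(I−A) ≈
  [   1.0723     0.0808     0.0514]
  [   0.3746     1.5351     0.9769]
  [   0.4040     1.2633     2.6221]
Δx = (I − A)⁻¹ Δd with Δd having +80 in the Advertising component and 0 elsewhere.
So Δx_1 = L_12 · (+80), where L_12 = adj(I−A)_12 / det(I−A) = 0.0275 / 0.340375.
Δx_1 = 0.0275 × (+80) / 0.340375 = 2.20 / 0.340375 ≈ 6.463.

Δx_1 = 6.463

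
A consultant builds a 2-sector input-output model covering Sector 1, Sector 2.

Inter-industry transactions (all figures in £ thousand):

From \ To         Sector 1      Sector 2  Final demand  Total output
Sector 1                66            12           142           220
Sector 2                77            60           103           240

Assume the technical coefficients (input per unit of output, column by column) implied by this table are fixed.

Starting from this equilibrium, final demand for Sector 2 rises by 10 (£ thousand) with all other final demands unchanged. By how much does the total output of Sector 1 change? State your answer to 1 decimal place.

Δx_1 = 1.0

Technical coefficients a_ij = z_ij / X_j:
  a_11 = 66/220 = 0.30, a_21 = 77/220 = 0.35
  a_12 = 12/240 = 0.05, a_22 = 60/240 = 0.25
I − A =
  [   0.70    -0.05]
  [  -0.35     0.75]
det(I−A) = (0.70)(0.75) − (-0.05)(-0.35) = 0.5075
adj(I−A) = [[0.75, 0.05], [0.35, 0.70]]
(I − A)⁻¹ = adj(I−A) / det(I−A) ≈
  [   1.4778     0.0985]
  [   0.6897     1.3793]
Δx = (I − A)⁻¹ Δd with Δd having +10 in the Sector 2 component and 0 elsewhere.
So Δx_1 = L_12 · (+10), where L_12 = adj(I−A)_12 / det(I−A) = 0.05 / 0.5075.
Δx_1 = 0.05 × (+10) / 0.5075 = 0.50 / 0.5075 ≈ 1.0.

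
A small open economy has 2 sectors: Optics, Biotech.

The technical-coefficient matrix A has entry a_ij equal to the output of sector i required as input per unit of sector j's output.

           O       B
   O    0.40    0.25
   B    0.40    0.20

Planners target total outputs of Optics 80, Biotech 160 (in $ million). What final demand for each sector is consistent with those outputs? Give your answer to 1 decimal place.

d_O = 8.0, d_B = 96.0

I − A =
  [   0.60    -0.25]
  [  -0.40     0.80]
d = (I − A) x:
  d_O = (+0.60)·80 + (-0.25)·160 = 8.0
  d_B = (-0.40)·80 + (+0.80)·160 = 96.0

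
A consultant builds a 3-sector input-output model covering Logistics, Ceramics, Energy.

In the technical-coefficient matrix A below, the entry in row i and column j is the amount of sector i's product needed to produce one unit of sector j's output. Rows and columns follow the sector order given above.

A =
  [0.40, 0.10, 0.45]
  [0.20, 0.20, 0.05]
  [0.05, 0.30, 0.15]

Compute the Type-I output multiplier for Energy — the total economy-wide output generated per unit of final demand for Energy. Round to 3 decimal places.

I − A =
  [   0.60    -0.10    -0.45]
  [  -0.20     0.80    -0.05]
  [  -0.05    -0.30     0.85]
Cofactors of I−A, C_ij = (−1)^(i+j)·(minor ij) (rows/columns in the sector order above):
  C_11 = (0.80)(0.85) − (-0.05)(-0.30) = 0.6650
  C_12 = −[(-0.20)(0.85) − (-0.05)(-0.05)] = 0.1725
  C_13 = (-0.20)(-0.30) − (0.80)(-0.05) = 0.1000
  C_21 = −[(-0.10)(0.85) − (-0.45)(-0.30)] = 0.2200
  C_22 = (0.60)(0.85) − (-0.45)(-0.05) = 0.4875
  C_23 = −[(0.60)(-0.30) − (-0.10)(-0.05)] = 0.1850
  C_31 = (-0.10)(-0.05) − (-0.45)(0.80) = 0.3650
  C_32 = −[(0.60)(-0.05) − (-0.45)(-0.20)] = 0.1200
  C_33 = (0.60)(0.80) − (-0.10)(-0.20) = 0.4600
det(I−A) = Σ_j (I−A)_1j·C_1j = (0.60)(0.6650) + (-0.10)(0.1725) + (-0.45)(0.1000) = 0.33675
adj(I−A) = Cᵀ =
  [ 0.6650   0.2200   0.3650]
  [ 0.1725   0.4875   0.1200]
  [ 0.1000   0.1850   0.4600]
(I − A)⁻¹ = adj(I−A) / det(I−A) ≈
  [   1.9748     0.6533     1.0839]
  [   0.5122     1.4477     0.3563]
  [   0.2970     0.5494     1.3660]
The output multiplier for sector j is the column-j sum of the Leontief inverse (I − A)⁻¹ = adj(I−A) / det(I−A).
Column 3 of adj(I−A): (0.3650, 0.1200, 0.4600); det(I−A) = 0.33675.
m_3 = (0.3650 + 0.1200 + 0.4600) / 0.33675 = 0.945 / 0.33675 ≈ 2.806.

m_3 = 2.806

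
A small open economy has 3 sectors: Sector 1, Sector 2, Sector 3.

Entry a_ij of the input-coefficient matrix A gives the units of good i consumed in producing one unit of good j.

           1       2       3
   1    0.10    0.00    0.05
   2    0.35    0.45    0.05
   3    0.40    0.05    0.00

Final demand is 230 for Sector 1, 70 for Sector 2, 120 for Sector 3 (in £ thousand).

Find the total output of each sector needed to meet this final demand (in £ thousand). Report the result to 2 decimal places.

I − A =
  [   0.90     0.00    -0.05]
  [  -0.35     0.55    -0.05]
  [  -0.40    -0.05     1.00]
Cofactors of I−A, C_ij = (−1)^(i+j)·(minor ij) (rows/columns in the sector order above):
  C_11 = (0.55)(1.00) − (-0.05)(-0.05) = 0.5475
  C_12 = −[(-0.35)(1.00) − (-0.05)(-0.40)] = 0.3700
  C_13 = (-0.35)(-0.05) − (0.55)(-0.40) = 0.2375
  C_21 = −[(0.00)(1.00) − (-0.05)(-0.05)] = 0.0025
  C_22 = (0.90)(1.00) − (-0.05)(-0.40) = 0.8800
  C_23 = −[(0.90)(-0.05) − (0.00)(-0.40)] = 0.0450
  C_31 = (0.00)(-0.05) − (-0.05)(0.55) = 0.0275
  C_32 = −[(0.90)(-0.05) − (-0.05)(-0.35)] = 0.0625
  C_33 = (0.90)(0.55) − (0.00)(-0.35) = 0.4950
det(I−A) = Σ_j (I−A)_1j·C_1j = (0.90)(0.5475) + (0.00)(0.3700) + (-0.05)(0.2375) = 0.480875
adj(I−A) = Cᵀ =
  [ 0.5475   0.0025   0.0275]
  [ 0.3700   0.8800   0.0625]
  [ 0.2375   0.0450   0.4950]
(I − A)⁻¹ = adj(I−A) / det(I−A) ≈
  [   1.1385     0.0052     0.0572]
  [   0.7694     1.8300     0.1300]
  [   0.4939     0.0936     1.0294]
x = (I − A)⁻¹ d = adj(I−A)·d / det(I−A), with det(I−A) = 0.480875:
  x_1 = (0.5475·230 + 0.0025·70 + 0.0275·120) / 0.480875 = 129.40 / 0.480875 ≈ 269.09
  x_2 = (0.3700·230 + 0.8800·70 + 0.0625·120) / 0.480875 = 154.20 / 0.480875 ≈ 320.67
  x_3 = (0.2375·230 + 0.0450·70 + 0.4950·120) / 0.480875 = 117.175 / 0.480875 ≈ 243.67

x_1 = 269.09, x_2 = 320.67, x_3 = 243.67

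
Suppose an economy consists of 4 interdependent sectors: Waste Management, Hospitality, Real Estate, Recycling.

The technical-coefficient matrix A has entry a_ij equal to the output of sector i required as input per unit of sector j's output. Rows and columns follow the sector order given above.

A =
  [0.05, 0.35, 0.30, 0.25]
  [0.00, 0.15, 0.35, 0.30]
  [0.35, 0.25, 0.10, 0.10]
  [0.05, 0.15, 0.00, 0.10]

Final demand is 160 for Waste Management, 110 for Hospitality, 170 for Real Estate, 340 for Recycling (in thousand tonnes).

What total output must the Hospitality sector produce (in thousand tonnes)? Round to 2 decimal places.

x_2 = 603.87

I − A =
  [   0.95    -0.35    -0.30    -0.25]
  [   0.00     0.85    -0.35    -0.30]
  [  -0.35    -0.25     0.90    -0.10]
  [  -0.05    -0.15     0.00     0.90]
Compute the cofactors C_ij = (−1)^(i+j)·(3×3 minor ij) of I−A; the adjugate is their transpose:
adj(I−A) = Cᵀ =
  [ 0.564000   0.389250   0.339375   0.324125]
  [ 0.125500   0.662250   0.299375   0.288875]
  [ 0.260000   0.350000   0.668125   0.263125]
  [ 0.052250   0.132000   0.068750   0.511500]
det(I−A) = Σ_j (I−A)_1j·C_1j = (0.95)(0.564000) + (-0.35)(0.125500) + (-0.30)(0.260000) + (-0.25)(0.052250) = 0.4008125
(I − A)⁻¹ = adj(I−A) / det(I−A) ≈
  [   1.4071     0.9712     0.8467     0.8087]
  [   0.3131     1.6523     0.7469     0.7207]
  [   0.6487     0.8732     1.6669     0.6565]
  [   0.1304     0.3293     0.1715     1.2762]
x = (I − A)⁻¹ d = adj(I−A)·d / det(I−A), with det(I−A) = 0.4008125:
  x_1 = (0.564000·160 + 0.389250·110 + 0.339375·170 + 0.324125·340) / 0.4008125 = 300.95375 / 0.4008125 ≈ 750.86
  x_2 = (0.125500·160 + 0.662250·110 + 0.299375·170 + 0.288875·340) / 0.4008125 = 242.03875 / 0.4008125 ≈ 603.87
  x_3 = (0.260000·160 + 0.350000·110 + 0.668125·170 + 0.263125·340) / 0.4008125 = 283.14375 / 0.4008125 ≈ 706.42
  x_4 = (0.052250·160 + 0.132000·110 + 0.068750·170 + 0.511500·340) / 0.4008125 = 208.4775 / 0.4008125 ≈ 520.14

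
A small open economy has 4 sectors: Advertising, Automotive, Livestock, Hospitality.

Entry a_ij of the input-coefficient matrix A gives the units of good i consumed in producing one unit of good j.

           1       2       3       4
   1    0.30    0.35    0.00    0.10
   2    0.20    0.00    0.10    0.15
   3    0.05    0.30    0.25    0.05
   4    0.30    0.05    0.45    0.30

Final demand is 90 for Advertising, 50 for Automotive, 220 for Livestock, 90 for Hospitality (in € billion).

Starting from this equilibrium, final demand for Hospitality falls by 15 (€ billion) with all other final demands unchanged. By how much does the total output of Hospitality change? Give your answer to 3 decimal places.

Δx_4 = -27.933

I − A =
  [   0.70    -0.35     0.00    -0.10]
  [  -0.20     1.00    -0.10    -0.15]
  [  -0.05    -0.30     0.75    -0.05]
  [  -0.30    -0.05    -0.45     0.70]
Compute the cofactors C_ij = (−1)^(i+j)·(3×3 minor ij) of I−A; the adjugate is their transpose:
adj(I−A) = Cᵀ =
  [ 0.455375   0.193125   0.093625   0.113125]
  [ 0.142625   0.327000   0.102250   0.097750]
  [ 0.105625   0.157500   0.389000   0.076625]
  [ 0.273250   0.207375   0.297500   0.449750]
det(I−A) = Σ_j (I−A)_1j·C_1j = (0.70)(0.455375) + (-0.35)(0.142625) + (0.00)(0.105625) + (-0.10)(0.273250) = 0.24151875
(I − A)⁻¹ = adj(I−A) / det(I−A) ≈
  [   1.8855     0.7996     0.3877     0.4684]
  [   0.5905     1.3539     0.4234     0.4047]
  [   0.4373     0.6521     1.6106     0.3173]
  [   1.1314     0.8586     1.2318     1.8622]
Δx = (I − A)⁻¹ Δd with Δd having -15 in the Hospitality component and 0 elsewhere.
So Δx_4 = L_44 · (-15), where L_44 = adj(I−A)_44 / det(I−A) = 0.449750 / 0.24151875.
Δx_4 = 0.449750 × (-15) / 0.24151875 = -6.74625 / 0.24151875 ≈ -27.933.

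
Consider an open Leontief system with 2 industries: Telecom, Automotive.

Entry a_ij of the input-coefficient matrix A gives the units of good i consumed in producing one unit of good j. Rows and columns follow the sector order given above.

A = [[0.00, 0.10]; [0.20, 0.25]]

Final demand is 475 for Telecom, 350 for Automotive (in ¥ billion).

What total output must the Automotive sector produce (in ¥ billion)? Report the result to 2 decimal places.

I − A =
  [   1.00    -0.10]
  [  -0.20     0.75]
det(I−A) = (1.00)(0.75) − (-0.10)(-0.20) = 0.7300
adj(I−A) = [[0.75, 0.10], [0.20, 1.00]]
(I − A)⁻¹ = adj(I−A) / det(I−A) ≈
  [   1.0274     0.1370]
  [   0.2740     1.3699]
x = (I − A)⁻¹ d = adj(I−A)·d / det(I−A), with det(I−A) = 0.7300:
  x_1 = (0.75·475 + 0.10·350) / 0.7300 = 391.25 / 0.7300 ≈ 535.96
  x_2 = (0.20·475 + 1.00·350) / 0.7300 = 445.00 / 0.7300 ≈ 609.59

x_2 = 609.59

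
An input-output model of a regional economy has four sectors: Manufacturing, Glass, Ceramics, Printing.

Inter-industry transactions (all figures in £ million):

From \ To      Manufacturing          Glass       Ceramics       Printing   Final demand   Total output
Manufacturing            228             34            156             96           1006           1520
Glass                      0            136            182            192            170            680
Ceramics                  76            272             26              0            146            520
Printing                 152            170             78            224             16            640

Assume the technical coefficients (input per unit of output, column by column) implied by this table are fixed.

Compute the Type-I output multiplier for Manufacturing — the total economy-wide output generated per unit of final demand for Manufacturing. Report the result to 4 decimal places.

m_1 = 1.8998

Technical coefficients a_ij = z_ij / X_j:
  a_11 = 228/1520 = 0.15, a_21 = 0/1520 = 0.00, a_31 = 76/1520 = 0.05, a_41 = 152/1520 = 0.10
  a_12 = 34/680 = 0.05, a_22 = 136/680 = 0.20, a_32 = 272/680 = 0.40, a_42 = 170/680 = 0.25
  a_13 = 156/520 = 0.30, a_23 = 182/520 = 0.35, a_33 = 26/520 = 0.05, a_43 = 78/520 = 0.15
  a_14 = 96/640 = 0.15, a_24 = 192/640 = 0.30, a_34 = 0/640 = 0.00, a_44 = 224/640 = 0.35
I − A =
  [   0.85    -0.05    -0.30    -0.15]
  [   0.00     0.80    -0.35    -0.30]
  [  -0.05    -0.40     0.95     0.00]
  [  -0.10    -0.25    -0.15     0.65]
Compute the cofactors C_ij = (−1)^(i+j)·(3×3 minor ij) of I−A; the adjugate is their transpose:
adj(I−A) = Cᵀ =
  [ 0.313750   0.153500   0.178250   0.143250]
  [ 0.042125   0.499750   0.235375   0.240375]
  [ 0.034250   0.218500   0.364750   0.108750]
  [ 0.072375   0.266250   0.202125   0.514125]
det(I−A) = Σ_j (I−A)_1j·C_1j = (0.85)(0.313750) + (-0.05)(0.042125) + (-0.30)(0.034250) + (-0.15)(0.072375) = 0.24345
(I − A)⁻¹ = adj(I−A) / det(I−A) ≈
  [   1.28877     0.63052     0.73218     0.58842]
  [   0.17303     2.05278     0.96683     0.98737]
  [   0.14069     0.89751     1.49825     0.44670]
  [   0.29729     1.09365     0.83025     2.11183]
The output multiplier for sector j is the column-j sum of the Leontief inverse (I − A)⁻¹ = adj(I−A) / det(I−A).
Column 1 of adj(I−A): (0.313750, 0.042125, 0.034250, 0.072375); det(I−A) = 0.24345.
m_1 = (0.313750 + 0.042125 + 0.034250 + 0.072375) / 0.24345 = 0.4625 / 0.24345 ≈ 1.8998.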